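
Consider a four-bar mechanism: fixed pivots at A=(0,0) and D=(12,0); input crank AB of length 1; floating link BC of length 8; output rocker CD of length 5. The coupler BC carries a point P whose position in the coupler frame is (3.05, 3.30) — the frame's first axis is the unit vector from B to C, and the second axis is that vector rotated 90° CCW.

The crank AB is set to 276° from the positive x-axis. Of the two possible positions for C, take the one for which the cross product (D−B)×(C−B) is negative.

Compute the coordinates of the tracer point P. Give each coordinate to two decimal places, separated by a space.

3.83 1.51

A=(0,0), D=(12.00,0)
B = A + 1.00·(cos276°, sin276°) = (0.1045, -0.9945)
|BD| = 11.9370
circle(B,8.00) ∩ circle(D,5.00): a=7.6021, h=2.4917
  candidates: C₊=(7.4726,2.1219) cross=29.743; C₋=(7.8878,-2.8442) cross=-29.743
  mode - wants cross < 0 → take C=(7.8878,-2.8442) (cross=-29.743)
ex = (C−B)/|BC| = (0.9729,-0.2312); ey = (0.2312,0.9729)
P = B + 3.05·ex + 3.30·ey = (3.8349,1.5109)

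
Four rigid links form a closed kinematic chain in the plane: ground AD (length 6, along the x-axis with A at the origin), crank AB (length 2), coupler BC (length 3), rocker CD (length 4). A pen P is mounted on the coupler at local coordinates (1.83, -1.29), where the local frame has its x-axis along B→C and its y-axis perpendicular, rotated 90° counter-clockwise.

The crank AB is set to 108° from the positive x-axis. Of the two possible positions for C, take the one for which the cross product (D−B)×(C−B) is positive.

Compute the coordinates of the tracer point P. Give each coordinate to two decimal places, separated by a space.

1.12 0.49

A=(0,0), D=(6.00,0)
B = A + 2.00·(cos108°, sin108°) = (-0.6180, 1.9021)
|BD| = 6.8860
circle(B,3.00) ∩ circle(D,4.00): a=2.9347, h=0.6225
  candidates: C₊=(2.3744,1.6898) cross=4.287; C₋=(2.0305,0.4931) cross=-4.287
  mode + wants cross > 0 → take C=(2.3744,1.6898) (cross=4.287)
ex = (C−B)/|BC| = (0.9975,-0.0708); ey = (0.0708,0.9975)
P = B + 1.83·ex + -1.29·ey = (1.1161,0.4858)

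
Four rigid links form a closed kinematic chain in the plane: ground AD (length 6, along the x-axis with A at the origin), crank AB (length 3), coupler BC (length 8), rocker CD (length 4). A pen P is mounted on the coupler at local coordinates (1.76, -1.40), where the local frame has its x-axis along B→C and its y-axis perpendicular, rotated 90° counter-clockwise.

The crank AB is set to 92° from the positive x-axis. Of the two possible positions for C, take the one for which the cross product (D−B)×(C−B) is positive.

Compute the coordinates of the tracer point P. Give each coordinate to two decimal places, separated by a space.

1.74 1.72

A=(0,0), D=(6.00,0)
B = A + 3.00·(cos92°, sin92°) = (-0.1047, 2.9982)
|BD| = 6.8012
circle(B,8.00) ∩ circle(D,4.00): a=6.9294, h=3.9979
  candidates: C₊=(7.8775,3.5320) cross=27.191; C₋=(4.3526,-3.6450) cross=-27.191
  mode + wants cross > 0 → take C=(7.8775,3.5320) (cross=27.191)
ex = (C−B)/|BC| = (0.9978,0.0667); ey = (-0.0667,0.9978)
P = B + 1.76·ex + -1.40·ey = (1.7448,1.7187)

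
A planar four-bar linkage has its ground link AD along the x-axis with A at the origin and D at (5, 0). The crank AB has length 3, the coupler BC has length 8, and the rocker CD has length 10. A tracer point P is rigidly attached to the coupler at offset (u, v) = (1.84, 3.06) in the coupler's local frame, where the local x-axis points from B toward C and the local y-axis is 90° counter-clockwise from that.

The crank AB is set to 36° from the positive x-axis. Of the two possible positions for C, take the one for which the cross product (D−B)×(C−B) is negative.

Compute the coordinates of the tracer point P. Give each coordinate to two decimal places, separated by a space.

1.98 -1.78

A=(0,0), D=(5.00,0)
B = A + 3.00·(cos36°, sin36°) = (2.4271, 1.7634)
|BD| = 3.1192
circle(B,8.00) ∩ circle(D,10.00): a=-4.2111, h=6.8020
  candidates: C₊=(2.7987,9.7547) cross=21.217; C₋=(-4.8918,-1.4668) cross=-21.217
  mode - wants cross < 0 → take C=(-4.8918,-1.4668) (cross=-21.217)
ex = (C−B)/|BC| = (-0.9149,-0.4038); ey = (0.4038,-0.9149)
P = B + 1.84·ex + 3.06·ey = (1.9792,-1.7791)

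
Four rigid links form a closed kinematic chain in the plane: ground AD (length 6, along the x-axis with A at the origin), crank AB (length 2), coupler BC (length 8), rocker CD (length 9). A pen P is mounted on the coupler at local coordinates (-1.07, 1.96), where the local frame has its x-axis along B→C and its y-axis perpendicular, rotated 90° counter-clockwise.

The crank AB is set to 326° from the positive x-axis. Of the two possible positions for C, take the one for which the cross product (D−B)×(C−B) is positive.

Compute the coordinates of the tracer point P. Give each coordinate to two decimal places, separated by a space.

A=(0,0), D=(6.00,0)
B = A + 2.00·(cos326°, sin326°) = (1.6581, -1.1184)
|BD| = 4.4836
circle(B,8.00) ∩ circle(D,9.00): a=0.3460, h=7.9925
  candidates: C₊=(-0.0004,6.7078) cross=35.836; C₋=(3.9868,-8.7719) cross=-35.836
  mode + wants cross > 0 → take C=(-0.0004,6.7078) (cross=35.836)
ex = (C−B)/|BC| = (-0.2073,0.9783); ey = (-0.9783,-0.2073)
P = B + -1.07·ex + 1.96·ey = (-0.0375,-2.5715)

-0.04 -2.57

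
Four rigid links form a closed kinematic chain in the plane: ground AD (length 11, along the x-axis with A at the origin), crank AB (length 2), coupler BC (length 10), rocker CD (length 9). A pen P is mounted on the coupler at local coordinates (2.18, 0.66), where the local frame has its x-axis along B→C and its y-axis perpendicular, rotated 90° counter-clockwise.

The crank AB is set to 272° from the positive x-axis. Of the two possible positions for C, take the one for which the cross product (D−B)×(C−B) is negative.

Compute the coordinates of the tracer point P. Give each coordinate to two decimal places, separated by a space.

2.17 -2.89

A=(0,0), D=(11.00,0)
B = A + 2.00·(cos272°, sin272°) = (0.0698, -1.9988)
|BD| = 11.1115
circle(B,10.00) ∩ circle(D,9.00): a=6.4107, h=7.6748
  candidates: C₊=(4.9953,6.7040) cross=85.278; C₋=(7.7565,-8.3952) cross=-85.278
  mode - wants cross < 0 → take C=(7.7565,-8.3952) (cross=-85.278)
ex = (C−B)/|BC| = (0.7687,-0.6396); ey = (0.6396,0.7687)
P = B + 2.18·ex + 0.66·ey = (2.1677,-2.8859)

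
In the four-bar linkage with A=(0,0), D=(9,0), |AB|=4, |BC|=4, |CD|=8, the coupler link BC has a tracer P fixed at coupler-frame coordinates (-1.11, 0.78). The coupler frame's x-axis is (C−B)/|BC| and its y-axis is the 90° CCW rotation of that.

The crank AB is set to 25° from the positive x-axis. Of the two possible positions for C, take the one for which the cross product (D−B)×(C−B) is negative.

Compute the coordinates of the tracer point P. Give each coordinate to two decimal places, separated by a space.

4.93 2.07

A=(0,0), D=(9.00,0)
B = A + 4.00·(cos25°, sin25°) = (3.6252, 1.6905)
|BD| = 5.6343
circle(B,4.00) ∩ circle(D,8.00): a=-1.4424, h=3.7309
  candidates: C₊=(3.3686,5.6822) cross=21.021; C₋=(1.1299,-1.4358) cross=-21.021
  mode - wants cross < 0 → take C=(1.1299,-1.4358) (cross=-21.021)
ex = (C−B)/|BC| = (-0.6238,-0.7816); ey = (0.7816,-0.6238)
P = B + -1.11·ex + 0.78·ey = (4.9273,2.0714)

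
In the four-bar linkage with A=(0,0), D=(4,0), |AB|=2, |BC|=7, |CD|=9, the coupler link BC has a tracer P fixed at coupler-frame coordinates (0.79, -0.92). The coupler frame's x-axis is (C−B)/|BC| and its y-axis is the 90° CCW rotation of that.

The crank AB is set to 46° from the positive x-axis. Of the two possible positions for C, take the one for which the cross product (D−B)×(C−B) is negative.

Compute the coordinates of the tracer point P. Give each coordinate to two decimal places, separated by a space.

0.26 1.89

A=(0,0), D=(4.00,0)
B = A + 2.00·(cos46°, sin46°) = (1.3893, 1.4387)
|BD| = 2.9808
circle(B,7.00) ∩ circle(D,9.00): a=-3.8772, h=5.8282
  candidates: C₊=(0.8065,8.4144) cross=17.373; C₋=(-4.8193,-1.7945) cross=-17.373
  mode - wants cross < 0 → take C=(-4.8193,-1.7945) (cross=-17.373)
ex = (C−B)/|BC| = (-0.8869,-0.4619); ey = (0.4619,-0.8869)
P = B + 0.79·ex + -0.92·ey = (0.2637,1.8898)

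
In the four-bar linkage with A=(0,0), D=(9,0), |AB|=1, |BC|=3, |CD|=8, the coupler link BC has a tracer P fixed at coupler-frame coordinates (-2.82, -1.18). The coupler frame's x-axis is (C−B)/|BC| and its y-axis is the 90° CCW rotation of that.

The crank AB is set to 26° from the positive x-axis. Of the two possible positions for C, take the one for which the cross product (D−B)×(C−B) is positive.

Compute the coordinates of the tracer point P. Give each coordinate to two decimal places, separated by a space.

1.26 -2.60

A=(0,0), D=(9.00,0)
B = A + 1.00·(cos26°, sin26°) = (0.8988, 0.4384)
|BD| = 8.1131
circle(B,3.00) ∩ circle(D,8.00): a=0.6669, h=2.9249
  candidates: C₊=(1.7228,3.3230) cross=23.730; C₋=(1.4067,-2.5183) cross=-23.730
  mode + wants cross > 0 → take C=(1.7228,3.3230) (cross=23.730)
ex = (C−B)/|BC| = (0.2747,0.9615); ey = (-0.9615,0.2747)
P = B + -2.82·ex + -1.18·ey = (1.2589,-2.5973)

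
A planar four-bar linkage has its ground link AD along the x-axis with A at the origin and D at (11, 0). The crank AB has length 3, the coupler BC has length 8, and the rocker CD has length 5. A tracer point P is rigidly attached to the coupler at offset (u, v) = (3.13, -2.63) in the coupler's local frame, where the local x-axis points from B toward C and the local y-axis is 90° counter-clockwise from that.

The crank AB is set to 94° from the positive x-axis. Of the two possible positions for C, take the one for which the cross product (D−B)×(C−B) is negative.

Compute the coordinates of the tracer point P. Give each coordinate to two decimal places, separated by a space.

A=(0,0), D=(11.00,0)
B = A + 3.00·(cos94°, sin94°) = (-0.2093, 2.9927)
|BD| = 11.6019
circle(B,8.00) ∩ circle(D,5.00): a=7.4817, h=2.8327
  candidates: C₊=(7.7499,3.7996) cross=32.864; C₋=(6.2886,-1.6740) cross=-32.864
  mode - wants cross < 0 → take C=(6.2886,-1.6740) (cross=-32.864)
ex = (C−B)/|BC| = (0.8122,-0.5833); ey = (0.5833,0.8122)
P = B + 3.13·ex + -2.63·ey = (0.7988,-0.9693)

0.80 -0.97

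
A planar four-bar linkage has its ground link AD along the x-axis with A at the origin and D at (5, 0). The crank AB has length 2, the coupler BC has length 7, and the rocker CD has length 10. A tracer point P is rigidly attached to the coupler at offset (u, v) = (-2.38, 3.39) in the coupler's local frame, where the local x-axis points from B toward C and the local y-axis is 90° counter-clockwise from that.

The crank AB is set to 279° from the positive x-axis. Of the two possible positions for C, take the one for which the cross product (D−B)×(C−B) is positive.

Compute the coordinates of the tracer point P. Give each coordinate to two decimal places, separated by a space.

A=(0,0), D=(5.00,0)
B = A + 2.00·(cos279°, sin279°) = (0.3129, -1.9754)
|BD| = 5.0864
circle(B,7.00) ∩ circle(D,10.00): a=-2.4702, h=6.5497
  candidates: C₊=(-4.5071,3.1008) cross=33.314; C₋=(0.5802,-8.9703) cross=-33.314
  mode + wants cross > 0 → take C=(-4.5071,3.1008) (cross=33.314)
ex = (C−B)/|BC| = (-0.6886,0.7252); ey = (-0.7252,-0.6886)
P = B + -2.38·ex + 3.39·ey = (-0.5067,-6.0355)

-0.51 -6.04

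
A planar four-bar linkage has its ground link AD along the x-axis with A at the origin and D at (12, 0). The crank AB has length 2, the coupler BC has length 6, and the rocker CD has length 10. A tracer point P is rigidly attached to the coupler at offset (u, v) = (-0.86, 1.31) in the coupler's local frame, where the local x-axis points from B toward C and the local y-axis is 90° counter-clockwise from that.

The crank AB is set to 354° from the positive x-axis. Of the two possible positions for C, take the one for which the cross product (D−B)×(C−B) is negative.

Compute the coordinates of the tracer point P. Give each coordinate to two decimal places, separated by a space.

A=(0,0), D=(12.00,0)
B = A + 2.00·(cos354°, sin354°) = (1.9890, -0.2091)
|BD| = 10.0131
circle(B,6.00) ∩ circle(D,10.00): a=1.8108, h=5.7202
  candidates: C₊=(3.6800,5.5477) cross=57.278; C₋=(3.9188,-5.8902) cross=-57.278
  mode - wants cross < 0 → take C=(3.9188,-5.8902) (cross=-57.278)
ex = (C−B)/|BC| = (0.3216,-0.9469); ey = (0.9469,0.3216)
P = B + -0.86·ex + 1.31·ey = (2.9528,1.0266)

2.95 1.03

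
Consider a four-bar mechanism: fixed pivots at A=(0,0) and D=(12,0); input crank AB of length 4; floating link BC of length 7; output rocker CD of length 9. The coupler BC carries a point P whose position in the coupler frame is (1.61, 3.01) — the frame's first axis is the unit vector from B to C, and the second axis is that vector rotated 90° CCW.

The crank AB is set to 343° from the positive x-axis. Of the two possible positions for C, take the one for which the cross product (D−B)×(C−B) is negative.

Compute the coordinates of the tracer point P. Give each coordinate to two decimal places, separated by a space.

7.24 -1.27

A=(0,0), D=(12.00,0)
B = A + 4.00·(cos343°, sin343°) = (3.8252, -1.1695)
|BD| = 8.2580
circle(B,7.00) ∩ circle(D,9.00): a=2.1915, h=6.6481
  candidates: C₊=(5.0531,5.7220) cross=54.900; C₋=(6.9361,-7.4402) cross=-54.900
  mode - wants cross < 0 → take C=(6.9361,-7.4402) (cross=-54.900)
ex = (C−B)/|BC| = (0.4444,-0.8958); ey = (0.8958,0.4444)
P = B + 1.61·ex + 3.01·ey = (7.2371,-1.2741)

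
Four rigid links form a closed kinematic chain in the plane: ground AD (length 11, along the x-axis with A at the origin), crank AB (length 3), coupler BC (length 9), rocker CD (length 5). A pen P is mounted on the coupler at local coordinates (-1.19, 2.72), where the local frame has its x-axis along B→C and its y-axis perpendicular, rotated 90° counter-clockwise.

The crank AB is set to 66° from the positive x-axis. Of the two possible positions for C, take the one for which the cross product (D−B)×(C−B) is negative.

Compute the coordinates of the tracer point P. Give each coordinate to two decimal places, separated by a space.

2.31 5.50

A=(0,0), D=(11.00,0)
B = A + 3.00·(cos66°, sin66°) = (1.2202, 2.7406)
|BD| = 10.1565
circle(B,9.00) ∩ circle(D,5.00): a=7.8351, h=4.4284
  candidates: C₊=(9.9596,4.8906) cross=44.978; C₋=(7.5697,-3.6377) cross=-44.978
  mode - wants cross < 0 → take C=(7.5697,-3.6377) (cross=-44.978)
ex = (C−B)/|BC| = (0.7055,-0.7087); ey = (0.7087,0.7055)
P = B + -1.19·ex + 2.72·ey = (2.3084,5.5030)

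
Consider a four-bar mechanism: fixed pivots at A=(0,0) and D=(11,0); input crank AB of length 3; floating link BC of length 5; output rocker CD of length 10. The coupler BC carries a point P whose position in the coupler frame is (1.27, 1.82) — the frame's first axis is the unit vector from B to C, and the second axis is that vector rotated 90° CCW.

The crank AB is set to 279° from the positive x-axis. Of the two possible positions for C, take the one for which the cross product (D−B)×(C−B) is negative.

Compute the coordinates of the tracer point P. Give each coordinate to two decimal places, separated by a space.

2.68 -2.77

A=(0,0), D=(11.00,0)
B = A + 3.00·(cos279°, sin279°) = (0.4693, -2.9631)
|BD| = 10.9396
circle(B,5.00) ∩ circle(D,10.00): a=2.0419, h=4.5641
  candidates: C₊=(1.1987,1.9835) cross=49.929; C₋=(3.6711,-6.8035) cross=-49.929
  mode - wants cross < 0 → take C=(3.6711,-6.8035) (cross=-49.929)
ex = (C−B)/|BC| = (0.6404,-0.7681); ey = (0.7681,0.6404)
P = B + 1.27·ex + 1.82·ey = (2.6805,-2.7731)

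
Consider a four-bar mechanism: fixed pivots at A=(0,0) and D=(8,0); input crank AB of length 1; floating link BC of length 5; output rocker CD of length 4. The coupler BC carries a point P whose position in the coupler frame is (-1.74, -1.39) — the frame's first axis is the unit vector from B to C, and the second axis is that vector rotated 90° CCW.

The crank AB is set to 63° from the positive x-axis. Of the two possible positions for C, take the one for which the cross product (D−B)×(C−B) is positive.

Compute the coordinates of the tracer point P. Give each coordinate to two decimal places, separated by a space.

-0.64 -1.05

A=(0,0), D=(8.00,0)
B = A + 1.00·(cos63°, sin63°) = (0.4540, 0.8910)
|BD| = 7.5984
circle(B,5.00) ∩ circle(D,4.00): a=4.3914, h=2.3907
  candidates: C₊=(5.0955,2.7502) cross=18.165; C₋=(4.5348,-1.9981) cross=-18.165
  mode + wants cross > 0 → take C=(5.0955,2.7502) (cross=18.165)
ex = (C−B)/|BC| = (0.9283,0.3718); ey = (-0.3718,0.9283)
P = B + -1.74·ex + -1.39·ey = (-0.6444,-1.0463)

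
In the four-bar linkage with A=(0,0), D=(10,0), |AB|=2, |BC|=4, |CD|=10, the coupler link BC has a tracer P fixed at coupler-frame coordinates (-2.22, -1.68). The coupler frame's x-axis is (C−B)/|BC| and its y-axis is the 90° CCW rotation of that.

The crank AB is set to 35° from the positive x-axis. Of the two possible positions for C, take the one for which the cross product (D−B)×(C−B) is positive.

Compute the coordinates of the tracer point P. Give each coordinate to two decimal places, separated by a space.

3.44 -0.98

A=(0,0), D=(10.00,0)
B = A + 2.00·(cos35°, sin35°) = (1.6383, 1.1472)
|BD| = 8.4400
circle(B,4.00) ∩ circle(D,10.00): a=-0.7563, h=3.9279
  candidates: C₊=(1.4229,5.1413) cross=33.151; C₋=(0.3552,-2.6415) cross=-33.151
  mode + wants cross > 0 → take C=(1.4229,5.1413) (cross=33.151)
ex = (C−B)/|BC| = (-0.0538,0.9985); ey = (-0.9985,-0.0538)
P = B + -2.22·ex + -1.68·ey = (3.4354,-0.9792)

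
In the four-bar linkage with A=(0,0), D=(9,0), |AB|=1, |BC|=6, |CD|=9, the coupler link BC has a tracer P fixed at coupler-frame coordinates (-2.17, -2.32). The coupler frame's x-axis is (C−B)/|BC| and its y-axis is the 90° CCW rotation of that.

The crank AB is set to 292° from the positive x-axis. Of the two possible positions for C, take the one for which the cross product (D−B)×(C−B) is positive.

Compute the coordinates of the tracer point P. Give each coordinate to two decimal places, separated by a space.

A=(0,0), D=(9.00,0)
B = A + 1.00·(cos292°, sin292°) = (0.3746, -0.9272)
|BD| = 8.6751
circle(B,6.00) ∩ circle(D,9.00): a=1.7439, h=5.7410
  candidates: C₊=(1.4949,4.9673) cross=49.803; C₋=(2.7221,-6.4489) cross=-49.803
  mode + wants cross > 0 → take C=(1.4949,4.9673) (cross=49.803)
ex = (C−B)/|BC| = (0.1867,0.9824); ey = (-0.9824,0.1867)
P = B + -2.17·ex + -2.32·ey = (2.2486,-3.4922)

2.25 -3.49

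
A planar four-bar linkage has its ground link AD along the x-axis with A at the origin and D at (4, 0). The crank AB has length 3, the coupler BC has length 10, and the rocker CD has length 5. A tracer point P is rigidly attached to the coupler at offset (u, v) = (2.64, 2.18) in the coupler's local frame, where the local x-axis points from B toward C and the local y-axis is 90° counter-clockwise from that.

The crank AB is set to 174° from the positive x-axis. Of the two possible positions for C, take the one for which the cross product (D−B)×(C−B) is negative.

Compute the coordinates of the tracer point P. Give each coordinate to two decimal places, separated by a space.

A=(0,0), D=(4.00,0)
B = A + 3.00·(cos174°, sin174°) = (-2.9836, 0.3136)
|BD| = 6.9906
circle(B,10.00) ∩ circle(D,5.00): a=8.8596, h=4.6375
  candidates: C₊=(6.0752,4.5490) cross=32.419; C₋=(5.6591,-4.7167) cross=-32.419
  mode - wants cross < 0 → take C=(5.6591,-4.7167) (cross=-32.419)
ex = (C−B)/|BC| = (0.8643,-0.5030); ey = (0.5030,0.8643)
P = B + 2.64·ex + 2.18·ey = (0.3947,0.8697)

0.39 0.87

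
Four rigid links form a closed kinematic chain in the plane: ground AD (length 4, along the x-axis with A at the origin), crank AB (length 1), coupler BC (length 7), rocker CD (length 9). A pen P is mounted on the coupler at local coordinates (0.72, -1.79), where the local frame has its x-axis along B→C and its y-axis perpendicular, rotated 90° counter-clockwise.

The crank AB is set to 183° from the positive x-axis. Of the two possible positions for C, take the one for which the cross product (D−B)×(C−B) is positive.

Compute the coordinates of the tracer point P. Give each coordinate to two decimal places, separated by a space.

A=(0,0), D=(4.00,0)
B = A + 1.00·(cos183°, sin183°) = (-0.9986, -0.0523)
|BD| = 4.9989
circle(B,7.00) ∩ circle(D,9.00): a=-0.7013, h=6.9648
  candidates: C₊=(-1.7728,6.9047) cross=34.816; C₋=(-1.6269,-7.0241) cross=-34.816
  mode + wants cross > 0 → take C=(-1.7728,6.9047) (cross=34.816)
ex = (C−B)/|BC| = (-0.1106,0.9939); ey = (-0.9939,-0.1106)
P = B + 0.72·ex + -1.79·ey = (0.7008,0.8612)

0.70 0.86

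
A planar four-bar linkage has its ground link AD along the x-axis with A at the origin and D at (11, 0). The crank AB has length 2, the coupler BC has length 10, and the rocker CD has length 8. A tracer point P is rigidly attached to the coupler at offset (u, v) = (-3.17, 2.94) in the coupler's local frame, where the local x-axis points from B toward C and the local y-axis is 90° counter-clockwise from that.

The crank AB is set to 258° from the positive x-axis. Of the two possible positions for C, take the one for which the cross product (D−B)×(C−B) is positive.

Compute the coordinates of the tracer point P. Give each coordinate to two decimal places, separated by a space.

-4.68 -2.68

A=(0,0), D=(11.00,0)
B = A + 2.00·(cos258°, sin258°) = (-0.4158, -1.9563)
|BD| = 11.5822
circle(B,10.00) ∩ circle(D,8.00): a=7.3452, h=6.7858
  candidates: C₊=(5.6777,5.9727) cross=78.595; C₋=(7.9700,-7.4040) cross=-78.595
  mode + wants cross > 0 → take C=(5.6777,5.9727) (cross=78.595)
ex = (C−B)/|BC| = (0.6094,0.7929); ey = (-0.7929,0.6094)
P = B + -3.17·ex + 2.94·ey = (-4.6786,-2.6783)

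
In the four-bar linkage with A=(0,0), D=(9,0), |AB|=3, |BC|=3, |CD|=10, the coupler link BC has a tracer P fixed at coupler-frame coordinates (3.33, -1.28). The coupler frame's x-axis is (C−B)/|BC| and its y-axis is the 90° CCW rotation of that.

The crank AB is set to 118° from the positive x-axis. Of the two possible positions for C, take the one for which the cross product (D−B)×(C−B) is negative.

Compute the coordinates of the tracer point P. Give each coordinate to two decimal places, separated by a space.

A=(0,0), D=(9.00,0)
B = A + 3.00·(cos118°, sin118°) = (-1.4084, 2.6488)
|BD| = 10.7402
circle(B,3.00) ∩ circle(D,10.00): a=1.1337, h=2.7776
  candidates: C₊=(0.3753,5.0610) cross=29.831; C₋=(-0.9948,-0.3225) cross=-29.831
  mode - wants cross < 0 → take C=(-0.9948,-0.3225) (cross=-29.831)
ex = (C−B)/|BC| = (0.1379,-0.9905); ey = (0.9905,0.1379)
P = B + 3.33·ex + -1.28·ey = (-2.2171,-0.8258)

-2.22 -0.83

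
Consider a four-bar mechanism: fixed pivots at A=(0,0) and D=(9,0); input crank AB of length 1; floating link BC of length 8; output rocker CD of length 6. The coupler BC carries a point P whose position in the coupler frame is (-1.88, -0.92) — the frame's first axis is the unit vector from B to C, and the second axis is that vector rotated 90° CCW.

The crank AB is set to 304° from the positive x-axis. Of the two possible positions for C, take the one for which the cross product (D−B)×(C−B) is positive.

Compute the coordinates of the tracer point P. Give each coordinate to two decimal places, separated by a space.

-0.01 -2.84

A=(0,0), D=(9.00,0)
B = A + 1.00·(cos304°, sin304°) = (0.5592, -0.8290)
|BD| = 8.4814
circle(B,8.00) ∩ circle(D,6.00): a=5.8914, h=5.4122
  candidates: C₊=(5.8933,5.1331) cross=45.903; C₋=(6.9514,-5.6394) cross=-45.903
  mode + wants cross > 0 → take C=(5.8933,5.1331) (cross=45.903)
ex = (C−B)/|BC| = (0.6668,0.7453); ey = (-0.7453,0.6668)
P = B + -1.88·ex + -0.92·ey = (-0.0087,-2.8436)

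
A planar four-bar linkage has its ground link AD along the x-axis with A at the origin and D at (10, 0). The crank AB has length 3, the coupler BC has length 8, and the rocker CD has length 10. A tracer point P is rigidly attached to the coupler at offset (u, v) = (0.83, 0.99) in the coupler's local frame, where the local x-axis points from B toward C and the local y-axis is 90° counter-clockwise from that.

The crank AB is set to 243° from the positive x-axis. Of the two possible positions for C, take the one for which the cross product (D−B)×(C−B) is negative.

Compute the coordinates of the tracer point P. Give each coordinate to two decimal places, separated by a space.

-0.08 -2.54

A=(0,0), D=(10.00,0)
B = A + 3.00·(cos243°, sin243°) = (-1.3620, -2.6730)
|BD| = 11.6722
circle(B,8.00) ∩ circle(D,10.00): a=4.2940, h=6.7500
  candidates: C₊=(1.2721,4.8809) cross=78.787; C₋=(4.3637,-8.2602) cross=-78.787
  mode - wants cross < 0 → take C=(4.3637,-8.2602) (cross=-78.787)
ex = (C−B)/|BC| = (0.7157,-0.6984); ey = (0.6984,0.7157)
P = B + 0.83·ex + 0.99·ey = (-0.0765,-2.5441)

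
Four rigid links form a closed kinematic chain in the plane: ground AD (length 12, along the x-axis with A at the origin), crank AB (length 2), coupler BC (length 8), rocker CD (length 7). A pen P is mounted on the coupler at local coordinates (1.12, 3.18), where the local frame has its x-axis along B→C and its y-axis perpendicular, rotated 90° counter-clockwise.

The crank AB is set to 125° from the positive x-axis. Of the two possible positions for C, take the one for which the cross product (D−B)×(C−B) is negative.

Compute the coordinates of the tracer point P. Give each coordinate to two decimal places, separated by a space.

A=(0,0), D=(12.00,0)
B = A + 2.00·(cos125°, sin125°) = (-1.1472, 1.6383)
|BD| = 13.2488
circle(B,8.00) ∩ circle(D,7.00): a=7.1905, h=3.5067
  candidates: C₊=(6.4218,4.2289) cross=46.459; C₋=(5.5545,-2.7306) cross=-46.459
  mode - wants cross < 0 → take C=(5.5545,-2.7306) (cross=-46.459)
ex = (C−B)/|BC| = (0.8377,-0.5461); ey = (0.5461,0.8377)
P = B + 1.12·ex + 3.18·ey = (1.5277,3.6906)

1.53 3.69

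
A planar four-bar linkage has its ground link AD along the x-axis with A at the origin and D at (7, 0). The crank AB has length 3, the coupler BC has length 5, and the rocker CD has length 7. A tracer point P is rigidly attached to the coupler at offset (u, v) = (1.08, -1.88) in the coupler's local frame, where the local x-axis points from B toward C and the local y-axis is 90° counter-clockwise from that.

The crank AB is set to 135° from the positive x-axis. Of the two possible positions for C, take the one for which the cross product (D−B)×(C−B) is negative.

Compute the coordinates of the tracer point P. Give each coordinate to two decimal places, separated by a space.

-3.22 0.25

A=(0,0), D=(7.00,0)
B = A + 3.00·(cos135°, sin135°) = (-2.1213, 2.1213)
|BD| = 9.3647
circle(B,5.00) ∩ circle(D,7.00): a=3.4010, h=3.6652
  candidates: C₊=(2.0215,4.9208) cross=34.323; C₋=(0.3610,-2.2190) cross=-34.323
  mode - wants cross < 0 → take C=(0.3610,-2.2190) (cross=-34.323)
ex = (C−B)/|BC| = (0.4965,-0.8681); ey = (0.8681,0.4965)
P = B + 1.08·ex + -1.88·ey = (-3.2171,0.2505)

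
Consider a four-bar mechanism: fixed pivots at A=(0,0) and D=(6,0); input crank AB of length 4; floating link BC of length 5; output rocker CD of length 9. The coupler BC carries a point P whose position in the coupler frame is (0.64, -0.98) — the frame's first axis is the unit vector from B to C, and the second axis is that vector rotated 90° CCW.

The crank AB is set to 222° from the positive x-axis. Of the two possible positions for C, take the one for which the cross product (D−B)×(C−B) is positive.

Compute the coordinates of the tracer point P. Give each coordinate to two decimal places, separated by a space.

A=(0,0), D=(6.00,0)
B = A + 4.00·(cos222°, sin222°) = (-2.9726, -2.6765)
|BD| = 9.3633
circle(B,5.00) ∩ circle(D,9.00): a=1.6912, h=4.7053
  candidates: C₊=(-2.6969,2.3159) cross=44.057; C₋=(-0.0069,-6.7020) cross=-44.057
  mode + wants cross > 0 → take C=(-2.6969,2.3159) (cross=44.057)
ex = (C−B)/|BC| = (0.0551,0.9985); ey = (-0.9985,0.0551)
P = B + 0.64·ex + -0.98·ey = (-1.9588,-2.0915)

-1.96 -2.09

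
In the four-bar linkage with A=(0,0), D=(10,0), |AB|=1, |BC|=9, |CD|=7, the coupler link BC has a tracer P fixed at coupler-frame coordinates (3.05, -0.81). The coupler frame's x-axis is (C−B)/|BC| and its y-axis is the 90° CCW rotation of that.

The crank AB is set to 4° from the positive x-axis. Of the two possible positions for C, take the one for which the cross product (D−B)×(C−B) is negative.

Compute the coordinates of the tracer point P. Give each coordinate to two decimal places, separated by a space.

A=(0,0), D=(10.00,0)
B = A + 1.00·(cos4°, sin4°) = (0.9976, 0.0698)
|BD| = 9.0027
circle(B,9.00) ∩ circle(D,7.00): a=6.2786, h=6.4482
  candidates: C₊=(7.3259,6.4691) cross=58.051; C₋=(7.2260,-6.4269) cross=-58.051
  mode - wants cross < 0 → take C=(7.2260,-6.4269) (cross=-58.051)
ex = (C−B)/|BC| = (0.6920,-0.7219); ey = (0.7219,0.6920)
P = B + 3.05·ex + -0.81·ey = (2.5236,-2.6924)

2.52 -2.69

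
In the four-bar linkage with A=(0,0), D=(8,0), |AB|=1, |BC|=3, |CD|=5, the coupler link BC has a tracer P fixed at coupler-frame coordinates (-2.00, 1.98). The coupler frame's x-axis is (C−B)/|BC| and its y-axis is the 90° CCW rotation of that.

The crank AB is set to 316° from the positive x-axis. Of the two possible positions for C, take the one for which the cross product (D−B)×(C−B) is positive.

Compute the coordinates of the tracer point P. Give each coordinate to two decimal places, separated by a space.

-2.07 -0.31

A=(0,0), D=(8.00,0)
B = A + 1.00·(cos316°, sin316°) = (0.7193, -0.6947)
|BD| = 7.3137
circle(B,3.00) ∩ circle(D,5.00): a=2.5630, h=1.5591
  candidates: C₊=(3.1227,1.1009) cross=11.403; C₋=(3.4189,-2.0033) cross=-11.403
  mode + wants cross > 0 → take C=(3.1227,1.1009) (cross=11.403)
ex = (C−B)/|BC| = (0.8011,0.5985); ey = (-0.5985,0.8011)
P = B + -2.00·ex + 1.98·ey = (-2.0679,-0.3055)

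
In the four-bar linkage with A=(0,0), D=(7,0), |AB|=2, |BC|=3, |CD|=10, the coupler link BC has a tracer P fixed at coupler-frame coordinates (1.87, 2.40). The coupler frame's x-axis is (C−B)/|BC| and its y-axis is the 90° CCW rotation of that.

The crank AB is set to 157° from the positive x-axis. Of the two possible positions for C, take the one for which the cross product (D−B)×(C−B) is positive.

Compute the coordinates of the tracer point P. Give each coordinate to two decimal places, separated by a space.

-4.48 2.29

A=(0,0), D=(7.00,0)
B = A + 2.00·(cos157°, sin157°) = (-1.8410, 0.7815)
|BD| = 8.8755
circle(B,3.00) ∩ circle(D,10.00): a=-0.6887, h=2.9199
  candidates: C₊=(-2.2700,3.7506) cross=25.915; C₋=(-2.7842,-2.0664) cross=-25.915
  mode + wants cross > 0 → take C=(-2.2700,3.7506) (cross=25.915)
ex = (C−B)/|BC| = (-0.1430,0.9897); ey = (-0.9897,-0.1430)
P = B + 1.87·ex + 2.40·ey = (-4.4837,2.2891)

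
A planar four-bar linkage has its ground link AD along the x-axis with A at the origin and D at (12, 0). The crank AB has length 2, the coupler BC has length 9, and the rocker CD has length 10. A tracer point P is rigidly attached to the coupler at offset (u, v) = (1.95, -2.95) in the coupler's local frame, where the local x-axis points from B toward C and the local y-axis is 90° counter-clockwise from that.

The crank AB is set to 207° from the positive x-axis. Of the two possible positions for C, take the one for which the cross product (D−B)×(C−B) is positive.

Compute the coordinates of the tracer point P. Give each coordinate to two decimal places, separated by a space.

A=(0,0), D=(12.00,0)
B = A + 2.00·(cos207°, sin207°) = (-1.7820, -0.9080)
|BD| = 13.8119
circle(B,9.00) ∩ circle(D,10.00): a=6.2181, h=6.5065
  candidates: C₊=(3.9949,5.9932) cross=89.867; C₋=(4.8504,-6.9917) cross=-89.867
  mode + wants cross > 0 → take C=(3.9949,5.9932) (cross=89.867)
ex = (C−B)/|BC| = (0.6419,0.7668); ey = (-0.7668,0.6419)
P = B + 1.95·ex + -2.95·ey = (1.7317,-1.3063)

1.73 -1.31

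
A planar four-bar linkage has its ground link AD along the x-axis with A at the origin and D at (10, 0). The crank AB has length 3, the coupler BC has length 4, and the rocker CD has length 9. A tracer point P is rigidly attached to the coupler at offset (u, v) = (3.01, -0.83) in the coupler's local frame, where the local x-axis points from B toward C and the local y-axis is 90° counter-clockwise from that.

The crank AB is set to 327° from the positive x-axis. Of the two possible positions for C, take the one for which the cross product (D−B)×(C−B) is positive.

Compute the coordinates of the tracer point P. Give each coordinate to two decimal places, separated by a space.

A=(0,0), D=(10.00,0)
B = A + 3.00·(cos327°, sin327°) = (2.5160, -1.6339)
|BD| = 7.6603
circle(B,4.00) ∩ circle(D,9.00): a=-0.4125, h=3.9787
  candidates: C₊=(1.2643,2.1652) cross=30.478; C₋=(2.9616,-5.6090) cross=-30.478
  mode + wants cross > 0 → take C=(1.2643,2.1652) (cross=30.478)
ex = (C−B)/|BC| = (-0.3129,0.9498); ey = (-0.9498,-0.3129)
P = B + 3.01·ex + -0.83·ey = (2.3624,1.4846)

2.36 1.48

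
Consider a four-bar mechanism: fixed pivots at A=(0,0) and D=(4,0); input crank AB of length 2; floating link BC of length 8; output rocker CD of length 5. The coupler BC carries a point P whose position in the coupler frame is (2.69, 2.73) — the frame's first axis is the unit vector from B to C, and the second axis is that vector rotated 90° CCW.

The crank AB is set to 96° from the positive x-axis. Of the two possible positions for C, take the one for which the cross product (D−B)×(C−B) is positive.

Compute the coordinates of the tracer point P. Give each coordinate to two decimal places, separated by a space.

1.96 5.15

A=(0,0), D=(4.00,0)
B = A + 2.00·(cos96°, sin96°) = (-0.2091, 1.9890)
|BD| = 4.6554
circle(B,8.00) ∩ circle(D,5.00): a=6.5164, h=4.6408
  candidates: C₊=(7.6654,3.4007) cross=21.604; C₋=(3.6998,-4.9910) cross=-21.604
  mode + wants cross > 0 → take C=(7.6654,3.4007) (cross=21.604)
ex = (C−B)/|BC| = (0.9843,0.1765); ey = (-0.1765,0.9843)
P = B + 2.69·ex + 2.73·ey = (1.9570,5.1509)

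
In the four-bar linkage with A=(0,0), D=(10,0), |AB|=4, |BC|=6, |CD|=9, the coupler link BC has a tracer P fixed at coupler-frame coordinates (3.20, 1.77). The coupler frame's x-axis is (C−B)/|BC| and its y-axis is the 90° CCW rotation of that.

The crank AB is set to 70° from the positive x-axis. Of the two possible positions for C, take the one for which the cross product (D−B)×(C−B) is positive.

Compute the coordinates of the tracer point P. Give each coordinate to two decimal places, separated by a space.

A=(0,0), D=(10.00,0)
B = A + 4.00·(cos70°, sin70°) = (1.3681, 3.7588)
|BD| = 9.4148
circle(B,6.00) ∩ circle(D,9.00): a=2.3175, h=5.5343
  candidates: C₊=(5.7024,7.9077) cross=52.105; C₋=(1.2834,-2.2406) cross=-52.105
  mode + wants cross > 0 → take C=(5.7024,7.9077) (cross=52.105)
ex = (C−B)/|BC| = (0.7224,0.6915); ey = (-0.6915,0.7224)
P = B + 3.20·ex + 1.77·ey = (2.4558,7.2501)

2.46 7.25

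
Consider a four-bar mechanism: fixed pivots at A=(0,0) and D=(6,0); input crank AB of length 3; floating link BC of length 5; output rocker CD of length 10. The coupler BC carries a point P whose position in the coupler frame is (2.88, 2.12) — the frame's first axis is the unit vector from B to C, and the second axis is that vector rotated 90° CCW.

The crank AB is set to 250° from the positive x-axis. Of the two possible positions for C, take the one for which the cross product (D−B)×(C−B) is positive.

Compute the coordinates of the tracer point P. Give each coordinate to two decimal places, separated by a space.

A=(0,0), D=(6.00,0)
B = A + 3.00·(cos250°, sin250°) = (-1.0261, -2.8191)
|BD| = 7.5705
circle(B,5.00) ∩ circle(D,10.00): a=-1.1682, h=4.8616
  candidates: C₊=(-3.9206,1.2579) cross=36.805; C₋=(-0.2999,-7.7661) cross=-36.805
  mode + wants cross > 0 → take C=(-3.9206,1.2579) (cross=36.805)
ex = (C−B)/|BC| = (-0.5789,0.8154); ey = (-0.8154,-0.5789)
P = B + 2.88·ex + 2.12·ey = (-4.4219,-1.6980)

-4.42 -1.70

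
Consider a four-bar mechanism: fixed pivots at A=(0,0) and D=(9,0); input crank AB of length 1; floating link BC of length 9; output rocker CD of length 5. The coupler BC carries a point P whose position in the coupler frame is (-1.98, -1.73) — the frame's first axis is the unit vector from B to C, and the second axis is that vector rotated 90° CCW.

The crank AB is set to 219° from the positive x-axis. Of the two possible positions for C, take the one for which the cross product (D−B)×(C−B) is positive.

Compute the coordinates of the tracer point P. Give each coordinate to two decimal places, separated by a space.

-1.44 -3.17

A=(0,0), D=(9.00,0)
B = A + 1.00·(cos219°, sin219°) = (-0.7771, -0.6293)
|BD| = 9.7974
circle(B,9.00) ∩ circle(D,5.00): a=7.7566, h=4.5646
  candidates: C₊=(6.6702,4.4240) cross=44.721; C₋=(7.2566,-4.6862) cross=-44.721
  mode + wants cross > 0 → take C=(6.6702,4.4240) (cross=44.721)
ex = (C−B)/|BC| = (0.8275,0.5615); ey = (-0.5615,0.8275)
P = B + -1.98·ex + -1.73·ey = (-1.4442,-3.1726)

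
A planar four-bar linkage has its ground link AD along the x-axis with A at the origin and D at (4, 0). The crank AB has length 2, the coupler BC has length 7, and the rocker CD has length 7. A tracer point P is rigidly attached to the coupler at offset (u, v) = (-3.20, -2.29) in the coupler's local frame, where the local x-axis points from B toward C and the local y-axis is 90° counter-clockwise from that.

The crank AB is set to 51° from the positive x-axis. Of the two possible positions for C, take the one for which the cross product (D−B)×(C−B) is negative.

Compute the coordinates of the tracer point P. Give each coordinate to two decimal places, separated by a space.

A=(0,0), D=(4.00,0)
B = A + 2.00·(cos51°, sin51°) = (1.2586, 1.5543)
|BD| = 3.1513
circle(B,7.00) ∩ circle(D,7.00): a=1.5757, h=6.8204
  candidates: C₊=(5.9932,6.7102) cross=21.493; C₋=(-0.7346,-5.1559) cross=-21.493
  mode - wants cross < 0 → take C=(-0.7346,-5.1559) (cross=-21.493)
ex = (C−B)/|BC| = (-0.2847,-0.9586); ey = (0.9586,-0.2847)
P = B + -3.20·ex + -2.29·ey = (-0.0254,5.2739)

-0.03 5.27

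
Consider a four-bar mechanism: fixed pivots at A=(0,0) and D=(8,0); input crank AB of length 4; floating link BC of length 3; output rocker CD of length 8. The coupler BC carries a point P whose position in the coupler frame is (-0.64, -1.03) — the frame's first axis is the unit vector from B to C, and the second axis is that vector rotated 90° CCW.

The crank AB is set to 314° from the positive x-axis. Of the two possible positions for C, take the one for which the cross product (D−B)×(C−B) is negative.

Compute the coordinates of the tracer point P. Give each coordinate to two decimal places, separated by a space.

A=(0,0), D=(8.00,0)
B = A + 4.00·(cos314°, sin314°) = (2.7786, -2.8774)
|BD| = 5.9617
circle(B,3.00) ∩ circle(D,8.00): a=-1.6319, h=2.5173
  candidates: C₊=(0.1344,-1.4603) cross=15.007; C₋=(2.5643,-5.8697) cross=-15.007
  mode - wants cross < 0 → take C=(2.5643,-5.8697) (cross=-15.007)
ex = (C−B)/|BC| = (-0.0714,-0.9974); ey = (0.9974,-0.0714)
P = B + -0.64·ex + -1.03·ey = (1.7970,-2.1654)

1.80 -2.17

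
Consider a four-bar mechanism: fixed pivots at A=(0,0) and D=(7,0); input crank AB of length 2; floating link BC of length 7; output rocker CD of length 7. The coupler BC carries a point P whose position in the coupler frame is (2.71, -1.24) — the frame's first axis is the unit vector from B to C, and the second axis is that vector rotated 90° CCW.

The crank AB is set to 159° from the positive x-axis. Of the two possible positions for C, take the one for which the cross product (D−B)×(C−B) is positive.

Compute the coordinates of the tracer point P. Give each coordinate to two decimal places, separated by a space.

0.91 1.80

A=(0,0), D=(7.00,0)
B = A + 2.00·(cos159°, sin159°) = (-1.8672, 0.7167)
|BD| = 8.8961
circle(B,7.00) ∩ circle(D,7.00): a=4.4480, h=5.4051
  candidates: C₊=(3.0019,5.7459) cross=48.084; C₋=(2.1309,-5.0291) cross=-48.084
  mode + wants cross > 0 → take C=(3.0019,5.7459) (cross=48.084)
ex = (C−B)/|BC| = (0.6956,0.7184); ey = (-0.7184,0.6956)
P = B + 2.71·ex + -1.24·ey = (0.9087,1.8012)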